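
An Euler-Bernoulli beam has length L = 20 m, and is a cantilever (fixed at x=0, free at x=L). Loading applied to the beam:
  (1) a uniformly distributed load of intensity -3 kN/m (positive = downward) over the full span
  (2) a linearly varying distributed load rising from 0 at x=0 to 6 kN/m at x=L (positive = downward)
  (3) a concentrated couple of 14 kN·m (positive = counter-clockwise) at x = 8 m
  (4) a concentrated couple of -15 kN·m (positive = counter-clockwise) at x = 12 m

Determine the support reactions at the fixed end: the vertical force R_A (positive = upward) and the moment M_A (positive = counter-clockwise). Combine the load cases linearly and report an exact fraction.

R_A = 0 kN, M_A = 201 kN·m

Load 1 — uniform load w=-3 kN/m over full span:
  R_A = wL = (-3)·20 = -60 kN
  M_A = wL²/2 = (-3)·20²/2 = -600 kN·m
Load 2 — triangular load w₀=6 kN/m (0→w₀ over full span):
  R_A = w₀L/2 = 6·20/2 = 60 kN
  M_A = w₀L²/3 = 6·20²/3 = 800 kN·m
Load 3 — applied couple M₀=14 kN·m at a=8 m (b=L-a=12):
  R_A = 0 kN
  M_A = -M₀ = -14 kN·m
Load 4 — applied couple M₀=-15 kN·m at a=12 m (b=L-a=8):
  R_A = 0 kN
  M_A = -M₀ = -(-15) = 15 kN·m
Superposition: R_A = 0 kN, M_A = 201 kN·m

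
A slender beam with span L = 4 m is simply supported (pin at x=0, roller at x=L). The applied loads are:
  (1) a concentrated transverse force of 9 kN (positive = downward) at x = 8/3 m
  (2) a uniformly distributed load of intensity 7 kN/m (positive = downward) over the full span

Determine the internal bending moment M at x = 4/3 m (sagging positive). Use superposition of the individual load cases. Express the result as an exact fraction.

M(4/3) = 148/9 kN·m

Load 1 — point force P=9 kN at a=8/3 m (b=L-a=4/3):
  M_1 = Pbx/L  [x≤a] = 9·(4/3)·(4/3)/4 = 4 kN·m
Load 2 — uniform load w=7 kN/m over full span:
  M_2 = wx(L-x)/2 = 7·(4/3)·(4-(4/3))/2 = 112/9 kN·m
Superposition: M = Σ M_i = 148/9 kN·m ≈ 16.444444 kN·m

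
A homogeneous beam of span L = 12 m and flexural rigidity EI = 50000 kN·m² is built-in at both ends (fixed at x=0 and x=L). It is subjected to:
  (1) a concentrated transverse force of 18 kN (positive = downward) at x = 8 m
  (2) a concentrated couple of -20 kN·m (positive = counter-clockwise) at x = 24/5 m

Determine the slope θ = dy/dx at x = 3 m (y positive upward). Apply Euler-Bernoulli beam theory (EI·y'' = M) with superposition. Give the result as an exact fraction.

Load 1 — point force P=18 kN at a=8 m (b=L-a=4):
  θ_1 = -Pb²x(2aL-(3a+b)x)/(2L³EI)  [x≤a] = -18·4²·3·(2·8·12-(3·8+4)·3)/(2·12³·50000) = -27/50000 rad
Load 2 — applied couple M₀=-20 kN·m at a=24/5 m (b=L-a=36/5):
  θ_2 = (R_Ax²/2 - M_Ax)/EI  [x≤a] with R_A=-12/5, M_A=-12/5 = ((-12/5)·3²/2 - (-12/5)·3)/50000 = -9/125000 rad
Superposition: θ = Σ θ_i = -153/250000 rad ≈ -0.000612 rad

θ(3) = -153/250000 rad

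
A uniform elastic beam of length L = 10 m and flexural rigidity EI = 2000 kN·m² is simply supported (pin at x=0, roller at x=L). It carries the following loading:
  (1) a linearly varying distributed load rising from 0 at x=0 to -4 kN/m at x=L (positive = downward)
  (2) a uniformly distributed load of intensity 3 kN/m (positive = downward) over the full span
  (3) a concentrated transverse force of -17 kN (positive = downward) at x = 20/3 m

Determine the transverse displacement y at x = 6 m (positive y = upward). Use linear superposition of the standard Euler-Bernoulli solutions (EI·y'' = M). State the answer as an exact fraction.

y(6) = 7606/84375 m

Load 1 — triangular load w₀=-4 kN/m (0→w₀ over full span):
  y_1 = -w₀x(7L⁴-10L²x²+3x⁴)/(360LEI) = -(-4)·6·(7·10⁴-10·10²·6²+3·6⁴)/(360·10·2000) = 1184/9375 m
Load 2 — uniform load w=3 kN/m over full span:
  y_2 = -wx(L³-2Lx²+x³)/(24EI) = -3·6·(10³-2·10·6²+6³)/(24·2000) = -93/500 m
Load 3 — point force P=-17 kN at a=20/3 m (b=L-a=10/3):
  y_3 = -Pbx(L²-b²-x²)/(6LEI)  [x≤a] = -(-17)·(10/3)·6·(10²-(10/3)²-6²)/(6·10·2000) = 2023/13500 m
Superposition: y = Σ y_i = 7606/84375 m ≈ 0.090145 m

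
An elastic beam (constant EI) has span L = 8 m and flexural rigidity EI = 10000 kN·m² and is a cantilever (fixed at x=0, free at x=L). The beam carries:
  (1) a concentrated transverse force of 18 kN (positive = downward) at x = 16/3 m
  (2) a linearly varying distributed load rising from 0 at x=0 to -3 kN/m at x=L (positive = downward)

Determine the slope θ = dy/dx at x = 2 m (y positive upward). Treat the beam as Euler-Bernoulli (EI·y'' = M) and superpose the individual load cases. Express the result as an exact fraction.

Load 1 — point force P=18 kN at a=16/3 m (b=L-a=8/3):
  θ_1 = -Px(2a-x)/(2EI)  [x≤a] = -18·2·(2·(16/3)-2)/(2·10000) = -39/2500 rad
Load 2 — triangular load w₀=-3 kN/m (0→w₀ over full span):
  θ_2 = (w₀Lx²/4-w₀L²x/3-w₀x⁴/(24L))/EI = ((-3)·8·2²/4-(-3)·8²·2/3-(-3)·2⁴/(24·8))/10000 = 417/40000 rad
Superposition: θ = Σ θ_i = -207/40000 rad ≈ -0.005175 rad

θ(2) = -207/40000 rad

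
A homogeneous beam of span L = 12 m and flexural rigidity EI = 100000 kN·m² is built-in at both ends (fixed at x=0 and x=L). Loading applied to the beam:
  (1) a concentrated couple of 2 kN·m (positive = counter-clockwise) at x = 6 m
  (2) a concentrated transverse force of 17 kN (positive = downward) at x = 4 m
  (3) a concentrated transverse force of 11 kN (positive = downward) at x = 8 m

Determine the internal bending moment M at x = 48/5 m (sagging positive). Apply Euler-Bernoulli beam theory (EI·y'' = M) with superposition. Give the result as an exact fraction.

Load 1 — applied couple M₀=2 kN·m at a=6 m (b=L-a=6):
  M_1 = R_Ax - M_A - M₀  [x>a] with R_A=1/4, M_A=1/2 = (1/4)·(48/5) - (1/2) - 2 = -1/10 kN·m
Load 2 — point force P=17 kN at a=4 m (b=L-a=8):
  M_2 = Pa²(a+3b)(L-x)/L³ - Pa²b/L²  [x>a] = 17·4²·(4+3·8)·(12-(48/5))/12³ - 17·4²·8/12² = -68/15 kN·m
Load 3 — point force P=11 kN at a=8 m (b=L-a=4):
  M_3 = Pa²(a+3b)(L-x)/L³ - Pa²b/L²  [x>a] = 11·8²·(8+3·4)·(12-(48/5))/12³ - 11·8²·4/12² = 0 kN·m
Superposition: M = Σ M_i = -139/30 kN·m ≈ -4.633333 kN·m

M(48/5) = -139/30 kN·m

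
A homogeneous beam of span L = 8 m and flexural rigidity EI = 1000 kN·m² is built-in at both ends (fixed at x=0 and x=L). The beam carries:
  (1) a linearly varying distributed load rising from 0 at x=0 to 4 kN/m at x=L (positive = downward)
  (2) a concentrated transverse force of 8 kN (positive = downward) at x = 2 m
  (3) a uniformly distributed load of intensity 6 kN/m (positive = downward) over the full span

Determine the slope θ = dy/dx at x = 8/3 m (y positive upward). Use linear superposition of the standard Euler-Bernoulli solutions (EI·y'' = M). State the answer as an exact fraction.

Load 1 — triangular load w₀=4 kN/m (0→w₀ over full span):
  θ_1 = -w₀(2x(L-x)(L-2x)(x+2L)+x²(L-x)²)/(120LEI) = -4·(2·(8/3)·(8-(8/3))·(8-2·(8/3))·((8/3)+2·8)+(8/3)²·(8-(8/3))²)/(120·8·1000) = -1024/151875 rad
Load 2 — point force P=8 kN at a=2 m (b=L-a=6):
  θ_2 = Pa²(L-x)(2bL-(3b+a)(L-x))/(2L³EI)  [x>a] = 8·2²·(8-(8/3))·(2·6·8-(3·6+2)·(8-(8/3)))/(2·8³·1000) = -2/1125 rad
Load 3 — uniform load w=6 kN/m over full span:
  θ_3 = -wx(L-x)(L-2x)/(12EI) = -6·(8/3)·(8-(8/3))·(8-2·(8/3))/(12·1000) = -64/3375 rad
Superposition: θ = Σ θ_i = -4174/151875 rad ≈ -0.027483 rad

θ(8/3) = -4174/151875 rad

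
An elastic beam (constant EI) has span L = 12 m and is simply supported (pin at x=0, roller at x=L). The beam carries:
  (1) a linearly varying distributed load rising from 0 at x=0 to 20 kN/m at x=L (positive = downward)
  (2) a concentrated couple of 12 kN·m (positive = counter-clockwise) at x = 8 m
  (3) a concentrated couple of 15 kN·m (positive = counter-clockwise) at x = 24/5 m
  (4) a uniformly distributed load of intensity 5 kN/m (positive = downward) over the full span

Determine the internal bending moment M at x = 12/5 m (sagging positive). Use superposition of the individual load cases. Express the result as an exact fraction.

M(12/5) = 3879/25 kN·m

Load 1 — triangular load w₀=20 kN/m (0→w₀ over full span):
  M_1 = w₀Lx/6 - w₀x³/(6L) = 20·12·(12/5)/6 - 20·(12/5)³/(6·12) = 2304/25 kN·m
Load 2 — applied couple M₀=12 kN·m at a=8 m (b=L-a=4):
  M_2 = M₀x/L  [x≤a] = 12·(12/5)/12 = 12/5 kN·m
Load 3 — applied couple M₀=15 kN·m at a=24/5 m (b=L-a=36/5):
  M_3 = M₀x/L  [x≤a] = 15·(12/5)/12 = 3 kN·m
Load 4 — uniform load w=5 kN/m over full span:
  M_4 = wx(L-x)/2 = 5·(12/5)·(12-(12/5))/2 = 288/5 kN·m
Superposition: M = Σ M_i = 3879/25 kN·m ≈ 155.160000 kN·m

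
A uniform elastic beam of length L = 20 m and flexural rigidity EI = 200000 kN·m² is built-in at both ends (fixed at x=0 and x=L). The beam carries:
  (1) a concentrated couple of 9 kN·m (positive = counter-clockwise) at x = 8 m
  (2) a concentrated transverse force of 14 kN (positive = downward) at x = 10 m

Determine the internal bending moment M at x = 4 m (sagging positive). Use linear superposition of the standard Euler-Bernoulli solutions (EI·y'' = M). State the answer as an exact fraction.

M(4) = -686/125 kN·m

Load 1 — applied couple M₀=9 kN·m at a=8 m (b=L-a=12):
  M_1 = R_Ax - M_A  [x≤a] with R_A=81/125, M_A=27/25 = (81/125)·4 - (27/25) = 189/125 kN·m
Load 2 — point force P=14 kN at a=10 m (b=L-a=10):
  M_2 = Pb²(3a+b)x/L³ - Pab²/L²  [x≤a] = 14·10²·(3·10+10)·4/20³ - 14·10·10²/20² = -7 kN·m
Superposition: M = Σ M_i = -686/125 kN·m ≈ -5.488000 kN·m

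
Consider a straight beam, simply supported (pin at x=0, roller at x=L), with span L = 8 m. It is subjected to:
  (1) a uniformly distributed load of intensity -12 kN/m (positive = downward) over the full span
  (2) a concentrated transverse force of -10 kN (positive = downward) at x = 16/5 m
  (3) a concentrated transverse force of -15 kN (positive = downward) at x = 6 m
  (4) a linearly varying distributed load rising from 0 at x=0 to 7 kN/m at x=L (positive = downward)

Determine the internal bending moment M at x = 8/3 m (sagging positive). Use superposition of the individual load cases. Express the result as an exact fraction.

Load 1 — uniform load w=-12 kN/m over full span:
  M_1 = wx(L-x)/2 = (-12)·(8/3)·(8-(8/3))/2 = -256/3 kN·m
Load 2 — point force P=-10 kN at a=16/5 m (b=L-a=24/5):
  M_2 = Pbx/L  [x≤a] = (-10)·(24/5)·(8/3)/8 = -16 kN·m
Load 3 — point force P=-15 kN at a=6 m (b=L-a=2):
  M_3 = Pbx/L  [x≤a] = (-15)·2·(8/3)/8 = -10 kN·m
Load 4 — triangular load w₀=7 kN/m (0→w₀ over full span):
  M_4 = w₀Lx/6 - w₀x³/(6L) = 7·8·(8/3)/6 - 7·(8/3)³/(6·8) = 1792/81 kN·m
Superposition: M = Σ M_i = -7226/81 kN·m ≈ -89.209877 kN·m

M(8/3) = -7226/81 kN·m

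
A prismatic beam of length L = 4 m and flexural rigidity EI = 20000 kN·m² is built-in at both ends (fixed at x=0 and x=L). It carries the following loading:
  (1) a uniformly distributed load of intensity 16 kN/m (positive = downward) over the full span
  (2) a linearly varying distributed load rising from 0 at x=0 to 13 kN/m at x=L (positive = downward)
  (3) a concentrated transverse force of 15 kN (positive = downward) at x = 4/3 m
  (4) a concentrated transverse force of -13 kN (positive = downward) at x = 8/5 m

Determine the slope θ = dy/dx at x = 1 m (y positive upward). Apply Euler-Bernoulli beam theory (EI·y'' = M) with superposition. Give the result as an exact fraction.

θ(1) = -134713/240000000 rad

Load 1 — uniform load w=16 kN/m over full span:
  θ_1 = -wx(L-x)(L-2x)/(12EI) = -16·1·(4-1)·(4-2·1)/(12·20000) = -1/2500 rad
Load 2 — triangular load w₀=13 kN/m (0→w₀ over full span):
  θ_2 = -w₀(2x(L-x)(L-2x)(x+2L)+x²(L-x)²)/(120LEI) = -13·(2·1·(4-1)·(4-2·1)·(1+2·4)+1²·(4-1)²)/(120·4·20000) = -507/3200000 rad
Load 3 — point force P=15 kN at a=4/3 m (b=L-a=8/3):
  θ_3 = -Pb²x(2aL-(3a+b)x)/(2L³EI)  [x≤a] = -15·(8/3)²·1·(2·(4/3)·4-(3·(4/3)+(8/3))·1)/(2·4³·20000) = -1/6000 rad
Load 4 — point force P=-13 kN at a=8/5 m (b=L-a=12/5):
  θ_4 = -Pb²x(2aL-(3a+b)x)/(2L³EI)  [x≤a] = -(-13)·(12/5)²·1·(2·(8/5)·4-(3·(8/5)+(12/5))·1)/(2·4³·20000) = 819/5000000 rad
Superposition: θ = Σ θ_i = -134713/240000000 rad ≈ -0.000561 rad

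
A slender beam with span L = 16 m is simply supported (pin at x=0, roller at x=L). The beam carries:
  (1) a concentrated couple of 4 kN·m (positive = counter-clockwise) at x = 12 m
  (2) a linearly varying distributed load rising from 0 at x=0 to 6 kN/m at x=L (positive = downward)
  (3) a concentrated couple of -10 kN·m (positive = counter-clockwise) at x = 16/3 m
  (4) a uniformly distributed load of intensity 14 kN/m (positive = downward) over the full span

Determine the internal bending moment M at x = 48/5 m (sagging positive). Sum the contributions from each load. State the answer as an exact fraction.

M(48/5) = 66848/125 kN·m

Load 1 — applied couple M₀=4 kN·m at a=12 m (b=L-a=4):
  M_1 = M₀x/L  [x≤a] = 4·(48/5)/16 = 12/5 kN·m
Load 2 — triangular load w₀=6 kN/m (0→w₀ over full span):
  M_2 = w₀Lx/6 - w₀x³/(6L) = 6·16·(48/5)/6 - 6·(48/5)³/(6·16) = 12288/125 kN·m
Load 3 — applied couple M₀=-10 kN·m at a=16/3 m (b=L-a=32/3):
  M_3 = M₀x/L - M₀  [x>a] = (-10)·(48/5)/16 - (-10) = 4 kN·m
Load 4 — uniform load w=14 kN/m over full span:
  M_4 = wx(L-x)/2 = 14·(48/5)·(16-(48/5))/2 = 10752/25 kN·m
Superposition: M = Σ M_i = 66848/125 kN·m ≈ 534.784000 kN·m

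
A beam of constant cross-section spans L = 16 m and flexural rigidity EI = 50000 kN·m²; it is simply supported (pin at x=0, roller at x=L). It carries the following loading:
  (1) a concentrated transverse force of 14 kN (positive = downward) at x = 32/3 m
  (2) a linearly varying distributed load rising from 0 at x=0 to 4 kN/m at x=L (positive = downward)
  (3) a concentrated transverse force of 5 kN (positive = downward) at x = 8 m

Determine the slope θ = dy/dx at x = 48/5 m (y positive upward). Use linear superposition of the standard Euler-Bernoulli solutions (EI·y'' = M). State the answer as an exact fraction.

θ(48/5) = 478789/158203125 rad

Load 1 — point force P=14 kN at a=32/3 m (b=L-a=16/3):
  θ_1 = -Pb(L²-b²-3x²)/(6LEI)  [x≤a] = -14·(16/3)·(16²-(16/3)²-3·(48/5)²)/(6·16·50000) = 4816/6328125 rad
Load 2 — triangular load w₀=4 kN/m (0→w₀ over full span):
  θ_2 = -w₀(7L⁴-30L²x²+15x⁴)/(360LEI) = -4·(7·16⁴-30·16²·(48/5)²+15·(48/5)⁴)/(360·16·50000) = 29696/17578125 rad
Load 3 — point force P=5 kN at a=8 m (b=L-a=8):
  θ_3 = -Pa(2L²-6Lx+3x²+a²)/(6LEI)  [x>a] = -5·8·(2·16²-6·16·(48/5)+3·(48/5)²+8²)/(6·16·50000) = 9/15625 rad
Superposition: θ = Σ θ_i = 478789/158203125 rad ≈ 0.003026 rad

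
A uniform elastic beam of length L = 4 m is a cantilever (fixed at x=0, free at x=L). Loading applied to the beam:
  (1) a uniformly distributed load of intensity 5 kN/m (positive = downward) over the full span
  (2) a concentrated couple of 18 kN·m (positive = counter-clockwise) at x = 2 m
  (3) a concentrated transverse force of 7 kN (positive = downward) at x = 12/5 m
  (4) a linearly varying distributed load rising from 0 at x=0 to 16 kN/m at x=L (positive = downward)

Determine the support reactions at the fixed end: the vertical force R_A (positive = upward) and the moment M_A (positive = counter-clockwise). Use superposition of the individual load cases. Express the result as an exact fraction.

Load 1 — uniform load w=5 kN/m over full span:
  R_A = wL = 5·4 = 20 kN
  M_A = wL²/2 = 5·4²/2 = 40 kN·m
Load 2 — applied couple M₀=18 kN·m at a=2 m (b=L-a=2):
  R_A = 0 kN
  M_A = -M₀ = -18 kN·m
Load 3 — point force P=7 kN at a=12/5 m (b=L-a=8/5):
  R_A = P = 7 kN
  M_A = Pa = 7·(12/5) = 84/5 kN·m
Load 4 — triangular load w₀=16 kN/m (0→w₀ over full span):
  R_A = w₀L/2 = 16·4/2 = 32 kN
  M_A = w₀L²/3 = 16·4²/3 = 256/3 kN·m
Superposition: R_A = 59 kN, M_A = 1862/15 kN·m

R_A = 59 kN, M_A = 1862/15 kN·m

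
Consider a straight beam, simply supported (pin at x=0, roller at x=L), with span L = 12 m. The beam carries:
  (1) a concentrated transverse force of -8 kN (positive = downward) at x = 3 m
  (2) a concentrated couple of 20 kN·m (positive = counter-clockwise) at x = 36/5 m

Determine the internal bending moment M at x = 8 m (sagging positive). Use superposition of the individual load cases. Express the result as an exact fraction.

M(8) = -44/3 kN·m

Load 1 — point force P=-8 kN at a=3 m (b=L-a=9):
  M_1 = Pa(L-x)/L  [x>a] = (-8)·3·(12-8)/12 = -8 kN·m
Load 2 — applied couple M₀=20 kN·m at a=36/5 m (b=L-a=24/5):
  M_2 = M₀x/L - M₀  [x>a] = 20·8/12 - 20 = -20/3 kN·m
Superposition: M = Σ M_i = -44/3 kN·m ≈ -14.666667 kN·m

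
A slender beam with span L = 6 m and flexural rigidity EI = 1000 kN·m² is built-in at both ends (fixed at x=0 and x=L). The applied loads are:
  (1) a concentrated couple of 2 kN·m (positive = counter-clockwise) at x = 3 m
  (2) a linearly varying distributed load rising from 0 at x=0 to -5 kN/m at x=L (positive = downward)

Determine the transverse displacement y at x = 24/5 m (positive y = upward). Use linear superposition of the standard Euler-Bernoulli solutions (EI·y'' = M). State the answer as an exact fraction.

y(24/5) = 12771/3125000 m

Load 1 — applied couple M₀=2 kN·m at a=3 m (b=L-a=3):
  y_1 = (R_Ax³/6 - M_Ax²/2 - M₀(x-a)²/2)/EI  [x>a] with R_A=1/2, M_A=1/2 = ((1/2)·(24/5)³/6 - (1/2)·(24/5)²/2 - 2·((24/5)-3)²/2)/1000 = 27/125000 m
Load 2 — triangular load w₀=-5 kN/m (0→w₀ over full span):
  y_2 = -w₀x²(L-x)²(x+2L)/(120LEI) = -(-5)·(24/5)²·(6-(24/5))²·((24/5)+2·6)/(120·6·1000) = 1512/390625 m
Superposition: y = Σ y_i = 12771/3125000 m ≈ 0.004087 m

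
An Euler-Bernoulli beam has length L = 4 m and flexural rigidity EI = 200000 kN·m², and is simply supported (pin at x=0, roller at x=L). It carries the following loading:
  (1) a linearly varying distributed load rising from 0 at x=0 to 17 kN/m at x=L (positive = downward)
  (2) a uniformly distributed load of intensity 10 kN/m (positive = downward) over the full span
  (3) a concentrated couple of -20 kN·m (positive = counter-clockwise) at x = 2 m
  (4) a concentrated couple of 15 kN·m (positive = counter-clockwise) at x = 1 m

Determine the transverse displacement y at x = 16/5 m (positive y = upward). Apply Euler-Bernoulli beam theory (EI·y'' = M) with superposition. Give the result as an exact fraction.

y(16/5) = -3144737/18750000000 m

Load 1 — triangular load w₀=17 kN/m (0→w₀ over full span):
  y_1 = -w₀x(7L⁴-10L²x²+3x⁴)/(360LEI) = -17·(16/5)·(7·4⁴-10·4²·(16/5)²+3·(16/5)⁴)/(360·4·200000) = -4318/48828125 m
Load 2 — uniform load w=10 kN/m over full span:
  y_2 = -wx(L³-2Lx²+x³)/(24EI) = -10·(16/5)·(4³-2·4·(16/5)²+(16/5)³)/(24·200000) = -116/1171875 m
Load 3 — applied couple M₀=-20 kN·m at a=2 m (b=L-a=2):
  y_3 = (M₀x³/(6L)-M₀(x-a)²/2+C₁x)/EI  [x>a] with C₁=M₀(3b²-L²)/(6L)=10/3 = ((-20)·(16/5)³/(6·4)-(-20)·((16/5)-2)²/2+(10/3)·(16/5))/200000 = -7/625000 m
Load 4 — applied couple M₀=15 kN·m at a=1 m (b=L-a=3):
  y_4 = (M₀x³/(6L)-M₀(x-a)²/2+C₁x)/EI  [x>a] with C₁=M₀(3b²-L²)/(6L)=55/8 = (15·(16/5)³/(6·4)-15·((16/5)-1)²/2+(55/8)·(16/5))/200000 = 309/10000000 m
Superposition: y = Σ y_i = -3144737/18750000000 m ≈ -0.000168 m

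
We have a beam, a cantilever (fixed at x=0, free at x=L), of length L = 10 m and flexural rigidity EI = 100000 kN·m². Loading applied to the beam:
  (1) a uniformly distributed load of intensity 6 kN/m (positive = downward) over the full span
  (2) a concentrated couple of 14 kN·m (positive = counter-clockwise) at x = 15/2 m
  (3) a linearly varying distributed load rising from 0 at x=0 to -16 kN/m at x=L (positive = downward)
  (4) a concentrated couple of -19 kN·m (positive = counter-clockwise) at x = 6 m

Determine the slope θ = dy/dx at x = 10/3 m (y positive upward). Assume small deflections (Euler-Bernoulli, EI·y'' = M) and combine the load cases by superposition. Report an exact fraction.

Load 1 — uniform load w=6 kN/m over full span:
  θ_1 = -wx(x²-3Lx+3L²)/(6EI) = -6·(10/3)·((10/3)²-3·10·(10/3)+3·10²)/(6·100000) = -19/2700 rad
Load 2 — applied couple M₀=14 kN·m at a=15/2 m (b=L-a=5/2):
  θ_2 = M₀x/EI  [x≤a] = 14·(10/3)/100000 = 7/15000 rad
Load 3 — triangular load w₀=-16 kN/m (0→w₀ over full span):
  θ_3 = (w₀Lx²/4-w₀L²x/3-w₀x⁴/(24L))/EI = ((-16)·10·(10/3)²/4-(-16)·10²·(10/3)/3-(-16)·(10/3)⁴/(24·10))/100000 = 163/12150 rad
Load 4 — applied couple M₀=-19 kN·m at a=6 m (b=L-a=4):
  θ_4 = M₀x/EI  [x≤a] = (-19)·(10/3)/100000 = -19/30000 rad
Superposition: θ = Σ θ_i = 3019/486000 rad ≈ 0.006212 rad

θ(10/3) = 3019/486000 rad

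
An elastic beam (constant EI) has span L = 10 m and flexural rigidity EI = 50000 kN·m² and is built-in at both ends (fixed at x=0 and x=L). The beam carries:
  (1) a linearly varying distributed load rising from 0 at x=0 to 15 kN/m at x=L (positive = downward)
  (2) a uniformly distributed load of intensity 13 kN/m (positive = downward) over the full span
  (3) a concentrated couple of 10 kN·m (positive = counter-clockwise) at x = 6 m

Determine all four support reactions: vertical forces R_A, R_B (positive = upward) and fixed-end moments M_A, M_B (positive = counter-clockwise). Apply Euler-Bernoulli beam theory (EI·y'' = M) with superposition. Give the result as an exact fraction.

Load 1 — triangular load w₀=15 kN/m (0→w₀ over full span):
  R_A = 3w₀L/20 = 3·15·10/20 = 45/2 kN
  M_A = w₀L²/30 = 15·10²/30 = 50 kN·m
  R_B = 7w₀L/20 = 7·15·10/20 = 105/2 kN
  M_B = -w₀L²/20 = -15·10²/20 = -75 kN·m
Load 2 — uniform load w=13 kN/m over full span:
  R_A = wL/2 = 13·10/2 = 65 kN
  M_A = wL²/12 = 13·10²/12 = 325/3 kN·m
  R_B = wL/2 = 13·10/2 = 65 kN
  M_B = -wL²/12 = -13·10²/12 = -325/3 kN·m
Load 3 — applied couple M₀=10 kN·m at a=6 m (b=L-a=4):
  R_A = 6M₀ab/L³ = 6·10·6·4/10³ = 36/25 kN
  M_A = M₀b(2a-b)/L² = 10·4·(2·6-4)/10² = 16/5 kN·m
  R_B = -6M₀ab/L³ = -6·10·6·4/10³ = -36/25 kN
  M_B = M₀a(2b-a)/L² = 10·6·(2·4-6)/10² = 6/5 kN·m
Superposition: R_A = 4447/50 kN, M_A = 2423/15 kN·m, R_B = 5803/50 kN, M_B = -2732/15 kN·m

R_A = 4447/50 kN, M_A = 2423/15 kN·m, R_B = 5803/50 kN, M_B = -2732/15 kN·m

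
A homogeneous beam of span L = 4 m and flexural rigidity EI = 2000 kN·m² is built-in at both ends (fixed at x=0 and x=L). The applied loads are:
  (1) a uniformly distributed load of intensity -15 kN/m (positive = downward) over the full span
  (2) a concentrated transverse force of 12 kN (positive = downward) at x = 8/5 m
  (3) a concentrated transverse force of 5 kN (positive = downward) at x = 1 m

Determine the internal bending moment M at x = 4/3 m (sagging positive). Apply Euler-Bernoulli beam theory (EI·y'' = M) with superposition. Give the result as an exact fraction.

Load 1 — uniform load w=-15 kN/m over full span:
  M_1 = wLx/2 - wL²/12 - wx²/2 = (-15)·4·(4/3)/2 - (-15)·4²/12 - (-15)·(4/3)²/2 = -20/3 kN·m
Load 2 — point force P=12 kN at a=8/5 m (b=L-a=12/5):
  M_2 = Pb²(3a+b)x/L³ - Pab²/L²  [x≤a] = 12·(12/5)²·(3·(8/5)+(12/5))·(4/3)/4³ - 12·(8/5)·(12/5)²/4² = 432/125 kN·m
Load 3 — point force P=5 kN at a=1 m (b=L-a=3):
  M_3 = Pa²(a+3b)(L-x)/L³ - Pa²b/L²  [x>a] = 5·1²·(1+3·3)·(4-(4/3))/4³ - 5·1²·3/4² = 55/48 kN·m
Superposition: M = Σ M_i = -12389/6000 kN·m ≈ -2.064833 kN·m

M(4/3) = -12389/6000 kN·m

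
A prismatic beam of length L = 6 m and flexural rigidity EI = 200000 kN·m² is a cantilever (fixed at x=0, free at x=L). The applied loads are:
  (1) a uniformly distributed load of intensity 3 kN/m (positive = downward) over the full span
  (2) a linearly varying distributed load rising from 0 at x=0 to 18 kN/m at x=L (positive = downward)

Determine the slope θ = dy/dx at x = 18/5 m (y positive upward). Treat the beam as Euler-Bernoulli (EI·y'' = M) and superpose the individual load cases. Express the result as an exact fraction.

θ(18/5) = -171801/62500000 rad

Load 1 — uniform load w=3 kN/m over full span:
  θ_1 = -wx(x²-3Lx+3L²)/(6EI) = -3·(18/5)·((18/5)²-3·6·(18/5)+3·6²)/(6·200000) = -3159/6250000 rad
Load 2 — triangular load w₀=18 kN/m (0→w₀ over full span):
  θ_2 = (w₀Lx²/4-w₀L²x/3-w₀x⁴/(24L))/EI = (18·6·(18/5)²/4-18·6²·(18/5)/3-18·(18/5)⁴/(24·6))/200000 = -140211/62500000 rad
Superposition: θ = Σ θ_i = -171801/62500000 rad ≈ -0.002749 rad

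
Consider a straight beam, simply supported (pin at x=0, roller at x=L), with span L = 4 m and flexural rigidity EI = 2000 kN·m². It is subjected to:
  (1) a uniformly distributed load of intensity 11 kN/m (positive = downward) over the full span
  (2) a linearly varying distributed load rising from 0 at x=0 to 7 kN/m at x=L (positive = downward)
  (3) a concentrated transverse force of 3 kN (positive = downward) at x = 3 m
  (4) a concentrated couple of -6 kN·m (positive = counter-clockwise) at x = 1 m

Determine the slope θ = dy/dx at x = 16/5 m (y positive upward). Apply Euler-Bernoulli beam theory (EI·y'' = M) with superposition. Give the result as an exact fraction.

Load 1 — uniform load w=11 kN/m over full span:
  θ_1 = -w(L³-6Lx²+4x³)/(24EI) = -11·(4³-6·4·(16/5)²+4·(16/5)³)/(24·2000) = 363/31250 rad
Load 2 — triangular load w₀=7 kN/m (0→w₀ over full span):
  θ_2 = -w₀(7L⁴-30L²x²+15x⁴)/(360LEI) = -7·(7·4⁴-30·4²·(16/5)²+15·(16/5)⁴)/(360·4·2000) = 5299/1406250 rad
Load 3 — point force P=3 kN at a=3 m (b=L-a=1):
  θ_3 = -Pa(2L²-6Lx+3x²+a²)/(6LEI)  [x>a] = -3·3·(2·4²-6·4·(16/5)+3·(16/5)²+3²)/(6·4·2000) = 381/400000 rad
Load 4 — applied couple M₀=-6 kN·m at a=1 m (b=L-a=3):
  θ_4 = (M₀x²/(2L)-M₀(x-a)+C₁)/EI  [x>a] with C₁=M₀(3b²-L²)/(6L)=-11/4 = ((-6)·(16/5)²/(2·4)-(-6)·((16/5)-1)+(-11/4))/2000 = 277/200000 rad
Superposition: θ = Σ θ_i = 1594951/90000000 rad ≈ 0.017722 rad

θ(16/5) = 1594951/90000000 rad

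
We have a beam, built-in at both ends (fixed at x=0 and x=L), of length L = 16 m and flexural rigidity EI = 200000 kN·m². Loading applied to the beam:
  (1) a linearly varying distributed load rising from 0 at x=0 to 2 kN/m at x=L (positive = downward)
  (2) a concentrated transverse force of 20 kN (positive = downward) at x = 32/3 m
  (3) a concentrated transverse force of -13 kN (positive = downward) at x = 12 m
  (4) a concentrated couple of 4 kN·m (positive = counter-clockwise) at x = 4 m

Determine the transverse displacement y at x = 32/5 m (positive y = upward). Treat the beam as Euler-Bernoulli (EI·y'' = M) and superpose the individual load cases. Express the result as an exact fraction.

Load 1 — triangular load w₀=2 kN/m (0→w₀ over full span):
  y_1 = -w₀x²(L-x)²(x+2L)/(120LEI) = -2·(32/5)²·(16-(32/5))²·((32/5)+2·16)/(120·16·200000) = -36864/48828125 m
Load 2 — point force P=20 kN at a=32/3 m (b=L-a=16/3):
  y_2 = -Pb²x²(3aL-(3a+b)x)/(6L³EI)  [x≤a] = -20·(16/3)²·(32/5)²·(3·(32/3)·16-(3·(32/3)+(16/3))·(32/5))/(6·16³·200000) = -8192/6328125 m
Load 3 — point force P=-13 kN at a=12 m (b=L-a=4):
  y_3 = -Pb²x²(3aL-(3a+b)x)/(6L³EI)  [x≤a] = -(-13)·4²·(32/5)²·(3·12·16-(3·12+4)·(32/5))/(6·16³·200000) = 26/46875 m
Load 4 — applied couple M₀=4 kN·m at a=4 m (b=L-a=12):
  y_4 = (R_Ax³/6 - M_Ax²/2 - M₀(x-a)²/2)/EI  [x>a] with R_A=9/32, M_A=-3/4 = ((9/32)·(32/5)³/6 - (-3/4)·(32/5)²/2 - 4·((32/5)-4)²/2)/200000 = 63/781250 m
Superposition: y = Σ y_i = -11186593/7910156250 m ≈ -0.001414 m

y(32/5) = -11186593/7910156250 m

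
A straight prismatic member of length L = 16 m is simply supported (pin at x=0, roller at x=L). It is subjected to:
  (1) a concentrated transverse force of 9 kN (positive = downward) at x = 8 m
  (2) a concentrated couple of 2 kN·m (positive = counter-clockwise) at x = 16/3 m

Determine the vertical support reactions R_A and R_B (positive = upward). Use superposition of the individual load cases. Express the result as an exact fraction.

Load 1 — point force P=9 kN at a=8 m (b=L-a=8):
  R_A = Pb/L = 9·8/16 = 9/2 kN
  R_B = Pa/L = 9·8/16 = 9/2 kN
Load 2 — applied couple M₀=2 kN·m at a=16/3 m (b=L-a=32/3):
  R_A = M₀/L = 2/16 = 1/8 kN
  R_B = -M₀/L = -2/16 = -1/8 kN
Superposition: R_A = 37/8 kN, R_B = 35/8 kN

R_A = 37/8 kN, R_B = 35/8 kN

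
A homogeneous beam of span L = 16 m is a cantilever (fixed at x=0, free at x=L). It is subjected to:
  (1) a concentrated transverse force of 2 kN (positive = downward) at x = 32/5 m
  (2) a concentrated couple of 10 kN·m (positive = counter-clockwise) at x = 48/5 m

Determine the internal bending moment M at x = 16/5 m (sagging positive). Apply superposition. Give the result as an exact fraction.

Load 1 — point force P=2 kN at a=32/5 m (b=L-a=48/5):
  M_1 = -P(a-x)  [x≤a] = -2·((32/5)-(16/5)) = -32/5 kN·m
Load 2 — applied couple M₀=10 kN·m at a=48/5 m (b=L-a=32/5):
  M_2 = M₀  [x≤a] = 10 = 10 kN·m
Superposition: M = Σ M_i = 18/5 kN·m ≈ 3.600000 kN·m

M(16/5) = 18/5 kN·m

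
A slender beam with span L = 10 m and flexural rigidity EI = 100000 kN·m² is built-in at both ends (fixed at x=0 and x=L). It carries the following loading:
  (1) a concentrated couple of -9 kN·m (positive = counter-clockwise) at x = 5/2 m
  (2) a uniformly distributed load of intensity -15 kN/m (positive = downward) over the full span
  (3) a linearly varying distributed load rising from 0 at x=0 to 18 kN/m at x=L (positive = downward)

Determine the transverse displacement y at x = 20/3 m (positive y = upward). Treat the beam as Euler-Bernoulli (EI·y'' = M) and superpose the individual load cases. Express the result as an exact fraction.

Load 1 — applied couple M₀=-9 kN·m at a=5/2 m (b=L-a=15/2):
  y_1 = (R_Ax³/6 - M_Ax²/2 - M₀(x-a)²/2)/EI  [x>a] with R_A=-81/80, M_A=27/16 = ((-81/80)·(20/3)³/6 - (27/16)·(20/3)²/2 - (-9)·((20/3)-(5/2))²/2)/100000 = -3/32000 m
Load 2 — uniform load w=-15 kN/m over full span:
  y_2 = -wx²(L-x)²/(24EI) = -(-15)·(20/3)²·(10-(20/3))²/(24·100000) = 1/324 m
Load 3 — triangular load w₀=18 kN/m (0→w₀ over full span):
  y_3 = -w₀x²(L-x)²(x+2L)/(120LEI) = -18·(20/3)²·(10-(20/3))²·((20/3)+2·10)/(120·10·100000) = -4/2025 m
Superposition: y = Σ y_i = 293/288000 m ≈ 0.001017 m

y(20/3) = 293/288000 m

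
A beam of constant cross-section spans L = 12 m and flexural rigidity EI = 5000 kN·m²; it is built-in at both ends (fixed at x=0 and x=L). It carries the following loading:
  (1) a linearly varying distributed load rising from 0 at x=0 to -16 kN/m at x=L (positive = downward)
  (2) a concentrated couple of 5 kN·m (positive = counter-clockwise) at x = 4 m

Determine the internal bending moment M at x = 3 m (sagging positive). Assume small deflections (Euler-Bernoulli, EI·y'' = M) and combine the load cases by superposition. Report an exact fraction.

M(3) = -29/15 kN·m

Load 1 — triangular load w₀=-16 kN/m (0→w₀ over full span):
  M_1 = 3w₀Lx/20 - w₀L²/30 - w₀x³/(6L) = 3·(-16)·12·3/20 - (-16)·12²/30 - (-16)·3³/(6·12) = -18/5 kN·m
Load 2 — applied couple M₀=5 kN·m at a=4 m (b=L-a=8):
  M_2 = R_Ax - M_A  [x≤a] with R_A=5/9, M_A=0 = (5/9)·3 - 0 = 5/3 kN·m
Superposition: M = Σ M_i = -29/15 kN·m ≈ -1.933333 kN·m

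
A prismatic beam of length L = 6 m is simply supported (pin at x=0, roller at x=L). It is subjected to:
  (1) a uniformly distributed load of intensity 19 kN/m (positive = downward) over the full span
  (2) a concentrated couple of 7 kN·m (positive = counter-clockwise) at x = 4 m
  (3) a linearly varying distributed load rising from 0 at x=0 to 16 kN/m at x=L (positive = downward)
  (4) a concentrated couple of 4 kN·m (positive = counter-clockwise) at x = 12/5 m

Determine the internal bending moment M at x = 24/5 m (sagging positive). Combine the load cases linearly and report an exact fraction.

Load 1 — uniform load w=19 kN/m over full span:
  M_1 = wx(L-x)/2 = 19·(24/5)·(6-(24/5))/2 = 1368/25 kN·m
Load 2 — applied couple M₀=7 kN·m at a=4 m (b=L-a=2):
  M_2 = M₀x/L - M₀  [x>a] = 7·(24/5)/6 - 7 = -7/5 kN·m
Load 3 — triangular load w₀=16 kN/m (0→w₀ over full span):
  M_3 = w₀Lx/6 - w₀x³/(6L) = 16·6·(24/5)/6 - 16·(24/5)³/(6·6) = 3456/125 kN·m
Load 4 — applied couple M₀=4 kN·m at a=12/5 m (b=L-a=18/5):
  M_4 = M₀x/L - M₀  [x>a] = 4·(24/5)/6 - 4 = -4/5 kN·m
Superposition: M = Σ M_i = 10021/125 kN·m ≈ 80.168000 kN·m

M(24/5) = 10021/125 kN·m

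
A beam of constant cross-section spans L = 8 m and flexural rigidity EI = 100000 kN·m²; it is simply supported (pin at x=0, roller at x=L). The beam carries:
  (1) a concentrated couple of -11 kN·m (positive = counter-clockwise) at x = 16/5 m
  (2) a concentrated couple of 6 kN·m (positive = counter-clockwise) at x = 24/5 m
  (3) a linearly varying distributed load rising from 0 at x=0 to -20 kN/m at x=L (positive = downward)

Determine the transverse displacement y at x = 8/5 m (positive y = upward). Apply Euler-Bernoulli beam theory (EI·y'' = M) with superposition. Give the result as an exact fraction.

y(8/5) = 85439/29296875 m

Load 1 — applied couple M₀=-11 kN·m at a=16/5 m (b=L-a=24/5):
  y_1 = (M₀x³/(6L)+C₁x)/EI  [x≤a] with C₁=M₀(3b²-L²)/(6L)=-88/75 = ((-11)·(8/5)³/(6·8)+(-88/75)·(8/5))/100000 = -11/390625 m
Load 2 — applied couple M₀=6 kN·m at a=24/5 m (b=L-a=16/5):
  y_2 = (M₀x³/(6L)+C₁x)/EI  [x≤a] with C₁=M₀(3b²-L²)/(6L)=-104/25 = (6·(8/5)³/(6·8)+(-104/25)·(8/5))/100000 = -24/390625 m
Load 3 — triangular load w₀=-20 kN/m (0→w₀ over full span):
  y_3 = -w₀x(7L⁴-10L²x²+3x⁴)/(360LEI) = -(-20)·(8/5)·(7·8⁴-10·8²·(8/5)²+3·(8/5)⁴)/(360·8·100000) = 88064/29296875 m
Superposition: y = Σ y_i = 85439/29296875 m ≈ 0.002916 m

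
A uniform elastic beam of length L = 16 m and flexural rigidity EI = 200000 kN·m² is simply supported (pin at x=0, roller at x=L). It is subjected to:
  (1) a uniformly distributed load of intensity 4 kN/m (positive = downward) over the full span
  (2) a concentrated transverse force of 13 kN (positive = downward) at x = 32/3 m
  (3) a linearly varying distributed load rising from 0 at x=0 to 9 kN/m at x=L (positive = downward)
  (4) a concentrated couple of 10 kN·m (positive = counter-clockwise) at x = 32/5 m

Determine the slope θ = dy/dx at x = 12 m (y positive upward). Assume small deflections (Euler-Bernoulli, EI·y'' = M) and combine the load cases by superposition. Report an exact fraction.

θ(12) = 90863/16200000 rad

Load 1 — uniform load w=4 kN/m over full span:
  θ_1 = -w(L³-6Lx²+4x³)/(24EI) = -4·(16³-6·16·12²+4·12³)/(24·200000) = 22/9375 rad
Load 2 — point force P=13 kN at a=32/3 m (b=L-a=16/3):
  θ_2 = -Pa(2L²-6Lx+3x²+a²)/(6LEI)  [x>a] = -13·(32/3)·(2·16²-6·16·12+3·12²+(32/3)²)/(6·16·200000) = 689/1012500 rad
Load 3 — triangular load w₀=9 kN/m (0→w₀ over full span):
  θ_3 = -w₀(7L⁴-30L²x²+15x⁴)/(360LEI) = -9·(7·16⁴-30·16²·12²+15·12⁴)/(360·16·200000) = 1313/500000 rad
Load 4 — applied couple M₀=10 kN·m at a=32/5 m (b=L-a=48/5):
  θ_4 = (M₀x²/(2L)-M₀(x-a)+C₁)/EI  [x>a] with C₁=M₀(3b²-L²)/(6L)=32/15 = (10·12²/(2·16)-10·(12-(32/5))+(32/15))/200000 = -133/3000000 rad
Superposition: θ = Σ θ_i = 90863/16200000 rad ≈ 0.005609 rad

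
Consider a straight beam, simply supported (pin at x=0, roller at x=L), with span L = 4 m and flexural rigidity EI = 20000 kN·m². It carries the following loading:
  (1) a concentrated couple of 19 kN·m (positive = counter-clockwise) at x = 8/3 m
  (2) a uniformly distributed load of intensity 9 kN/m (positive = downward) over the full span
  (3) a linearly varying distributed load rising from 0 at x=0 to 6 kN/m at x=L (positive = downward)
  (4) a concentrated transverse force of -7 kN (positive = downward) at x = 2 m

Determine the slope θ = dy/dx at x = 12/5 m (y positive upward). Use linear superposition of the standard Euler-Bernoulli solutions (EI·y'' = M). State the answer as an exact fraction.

θ(12/5) = 66371/112500000 rad

Load 1 — applied couple M₀=19 kN·m at a=8/3 m (b=L-a=4/3):
  θ_1 = (M₀x²/(2L)+C₁)/EI  [x≤a] with C₁=M₀(3b²-L²)/(6L)=-76/9 = (19·(12/5)²/(2·4)+(-76/9))/20000 = 589/2250000 rad
Load 2 — uniform load w=9 kN/m over full span:
  θ_2 = -w(L³-6Lx²+4x³)/(24EI) = -9·(4³-6·4·(12/5)²+4·(12/5)³)/(24·20000) = 111/312500 rad
Load 3 — triangular load w₀=6 kN/m (0→w₀ over full span):
  θ_3 = -w₀(7L⁴-30L²x²+15x⁴)/(360LEI) = -6·(7·4⁴-30·4²·(12/5)²+15·(12/5)⁴)/(360·4·20000) = 116/1171875 rad
Load 4 — point force P=-7 kN at a=2 m (b=L-a=2):
  θ_4 = -Pa(2L²-6Lx+3x²+a²)/(6LEI)  [x>a] = -(-7)·2·(2·4²-6·4·(12/5)+3·(12/5)²+2²)/(6·4·20000) = -63/500000 rad
Superposition: θ = Σ θ_i = 66371/112500000 rad ≈ 0.000590 rad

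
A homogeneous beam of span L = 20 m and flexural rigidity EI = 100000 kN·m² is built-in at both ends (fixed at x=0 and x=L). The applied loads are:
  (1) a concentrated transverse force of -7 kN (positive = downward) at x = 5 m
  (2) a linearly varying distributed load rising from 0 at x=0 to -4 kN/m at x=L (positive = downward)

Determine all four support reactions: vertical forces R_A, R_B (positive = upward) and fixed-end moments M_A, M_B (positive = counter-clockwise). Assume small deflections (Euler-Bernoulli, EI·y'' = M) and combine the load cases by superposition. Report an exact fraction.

Load 1 — point force P=-7 kN at a=5 m (b=L-a=15):
  R_A = Pb²(3a+b)/L³ = (-7)·15²·(3·5+15)/20³ = -189/32 kN
  M_A = Pab²/L² = (-7)·5·15²/20² = -315/16 kN·m
  R_B = Pa²(a+3b)/L³ = (-7)·5²·(5+3·15)/20³ = -35/32 kN
  M_B = -Pa²b/L² = -(-7)·5²·15/20² = 105/16 kN·m
Load 2 — triangular load w₀=-4 kN/m (0→w₀ over full span):
  R_A = 3w₀L/20 = 3·(-4)·20/20 = -12 kN
  M_A = w₀L²/30 = (-4)·20²/30 = -160/3 kN·m
  R_B = 7w₀L/20 = 7·(-4)·20/20 = -28 kN
  M_B = -w₀L²/20 = -(-4)·20²/20 = 80 kN·m
Superposition: R_A = -573/32 kN, M_A = -3505/48 kN·m, R_B = -931/32 kN, M_B = 1385/16 kN·m

R_A = -573/32 kN, M_A = -3505/48 kN·m, R_B = -931/32 kN, M_B = 1385/16 kN·m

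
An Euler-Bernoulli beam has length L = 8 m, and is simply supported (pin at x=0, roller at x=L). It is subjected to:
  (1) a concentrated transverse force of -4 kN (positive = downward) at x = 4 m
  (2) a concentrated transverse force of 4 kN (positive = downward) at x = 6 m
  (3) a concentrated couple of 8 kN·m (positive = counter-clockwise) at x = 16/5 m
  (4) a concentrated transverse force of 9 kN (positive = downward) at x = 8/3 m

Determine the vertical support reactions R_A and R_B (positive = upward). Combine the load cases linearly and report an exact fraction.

R_A = 6 kN, R_B = 3 kN

Load 1 — point force P=-4 kN at a=4 m (b=L-a=4):
  R_A = Pb/L = (-4)·4/8 = -2 kN
  R_B = Pa/L = (-4)·4/8 = -2 kN
Load 2 — point force P=4 kN at a=6 m (b=L-a=2):
  R_A = Pb/L = 4·2/8 = 1 kN
  R_B = Pa/L = 4·6/8 = 3 kN
Load 3 — applied couple M₀=8 kN·m at a=16/5 m (b=L-a=24/5):
  R_A = M₀/L = 8/8 = 1 kN
  R_B = -M₀/L = -8/8 = -1 kN
Load 4 — point force P=9 kN at a=8/3 m (b=L-a=16/3):
  R_A = Pb/L = 9·(16/3)/8 = 6 kN
  R_B = Pa/L = 9·(8/3)/8 = 3 kN
Superposition: R_A = 6 kN, R_B = 3 kN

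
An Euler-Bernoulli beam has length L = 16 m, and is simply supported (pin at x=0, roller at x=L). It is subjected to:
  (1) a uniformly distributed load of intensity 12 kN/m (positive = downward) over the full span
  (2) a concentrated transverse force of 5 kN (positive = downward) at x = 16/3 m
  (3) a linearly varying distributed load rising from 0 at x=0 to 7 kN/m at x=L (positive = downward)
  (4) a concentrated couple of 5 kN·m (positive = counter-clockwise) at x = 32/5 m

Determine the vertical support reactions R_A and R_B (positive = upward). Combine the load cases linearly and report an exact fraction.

R_A = 1893/16 kN, R_B = 2155/16 kN

Load 1 — uniform load w=12 kN/m over full span:
  R_A = wL/2 = 12·16/2 = 96 kN
  R_B = wL/2 = 12·16/2 = 96 kN
Load 2 — point force P=5 kN at a=16/3 m (b=L-a=32/3):
  R_A = Pb/L = 5·(32/3)/16 = 10/3 kN
  R_B = Pa/L = 5·(16/3)/16 = 5/3 kN
Load 3 — triangular load w₀=7 kN/m (0→w₀ over full span):
  R_A = w₀L/6 = 7·16/6 = 56/3 kN
  R_B = w₀L/3 = 7·16/3 = 112/3 kN
Load 4 — applied couple M₀=5 kN·m at a=32/5 m (b=L-a=48/5):
  R_A = M₀/L = 5/16 kN
  R_B = -M₀/L = -5/16 kN
Superposition: R_A = 1893/16 kN, R_B = 2155/16 kN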